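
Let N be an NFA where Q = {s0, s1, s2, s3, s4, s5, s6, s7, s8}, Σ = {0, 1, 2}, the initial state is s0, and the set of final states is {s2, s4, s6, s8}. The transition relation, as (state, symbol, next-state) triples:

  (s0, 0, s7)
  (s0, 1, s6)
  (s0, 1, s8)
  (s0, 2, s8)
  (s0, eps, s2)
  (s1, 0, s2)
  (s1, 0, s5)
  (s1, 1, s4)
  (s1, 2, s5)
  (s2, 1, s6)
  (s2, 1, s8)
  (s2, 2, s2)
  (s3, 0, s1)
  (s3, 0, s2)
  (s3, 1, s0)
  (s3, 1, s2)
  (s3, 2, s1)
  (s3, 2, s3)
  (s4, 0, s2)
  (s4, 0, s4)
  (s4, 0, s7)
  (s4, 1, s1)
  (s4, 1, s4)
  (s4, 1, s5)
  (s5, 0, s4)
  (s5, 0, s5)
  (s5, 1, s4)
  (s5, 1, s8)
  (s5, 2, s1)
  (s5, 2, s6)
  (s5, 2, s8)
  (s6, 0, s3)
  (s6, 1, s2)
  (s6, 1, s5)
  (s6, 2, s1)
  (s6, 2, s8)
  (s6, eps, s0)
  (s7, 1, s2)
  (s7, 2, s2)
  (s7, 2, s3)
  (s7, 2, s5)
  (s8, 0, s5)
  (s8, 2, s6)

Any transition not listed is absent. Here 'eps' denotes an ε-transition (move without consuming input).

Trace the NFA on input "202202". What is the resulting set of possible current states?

{s0, s1, s2, s3, s5, s6, s8}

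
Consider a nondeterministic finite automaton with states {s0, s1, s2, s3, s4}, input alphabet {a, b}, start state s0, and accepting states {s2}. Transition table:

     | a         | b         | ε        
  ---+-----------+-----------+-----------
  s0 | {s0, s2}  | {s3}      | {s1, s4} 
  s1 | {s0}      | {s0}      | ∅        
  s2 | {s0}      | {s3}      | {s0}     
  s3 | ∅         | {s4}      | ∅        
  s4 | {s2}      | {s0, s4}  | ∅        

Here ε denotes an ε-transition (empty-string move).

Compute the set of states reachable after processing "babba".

{s0, s1, s2, s4}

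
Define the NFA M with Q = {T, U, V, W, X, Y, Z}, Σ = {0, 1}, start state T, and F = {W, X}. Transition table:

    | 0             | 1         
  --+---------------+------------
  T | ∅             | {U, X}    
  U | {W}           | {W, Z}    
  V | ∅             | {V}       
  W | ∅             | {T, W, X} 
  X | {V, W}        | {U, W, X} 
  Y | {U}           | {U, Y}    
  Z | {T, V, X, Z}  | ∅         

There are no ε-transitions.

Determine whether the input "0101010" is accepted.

Start in {T}.
Read '0': T→∅; now ∅.
The set is empty and remains empty for the remaining 6 symbols.
The final set ∅ contains no accepting state.

No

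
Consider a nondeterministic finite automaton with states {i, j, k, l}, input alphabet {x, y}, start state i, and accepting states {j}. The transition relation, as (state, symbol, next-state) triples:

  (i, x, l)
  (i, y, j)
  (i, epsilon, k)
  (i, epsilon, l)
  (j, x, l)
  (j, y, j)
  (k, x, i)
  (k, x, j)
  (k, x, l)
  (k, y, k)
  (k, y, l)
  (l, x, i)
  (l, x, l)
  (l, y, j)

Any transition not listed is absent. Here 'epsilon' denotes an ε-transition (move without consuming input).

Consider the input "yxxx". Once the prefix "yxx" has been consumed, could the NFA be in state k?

Start: ε-closure({i}) = {i, k, l}.
Read 'y': {i, k, l} → {j, k, l}.
Read 'x': {j, k, l} → {i, j, k, l}.
Read 'x': {i, j, k, l} → {i, j, k, l}.
State k is in {i, j, k, l}.

Yes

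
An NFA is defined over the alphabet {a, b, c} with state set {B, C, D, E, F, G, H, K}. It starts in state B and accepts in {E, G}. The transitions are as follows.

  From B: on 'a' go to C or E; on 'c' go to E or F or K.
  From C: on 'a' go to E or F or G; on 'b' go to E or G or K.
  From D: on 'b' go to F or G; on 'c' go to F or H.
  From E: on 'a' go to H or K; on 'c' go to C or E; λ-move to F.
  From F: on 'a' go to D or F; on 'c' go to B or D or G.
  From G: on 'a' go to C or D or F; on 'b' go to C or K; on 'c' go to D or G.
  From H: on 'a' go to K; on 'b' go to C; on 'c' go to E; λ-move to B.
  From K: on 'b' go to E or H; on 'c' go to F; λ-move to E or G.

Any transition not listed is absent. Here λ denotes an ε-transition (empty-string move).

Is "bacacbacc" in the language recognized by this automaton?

No

Start in {B}.
Read 'b': {B} → ∅.
The set is empty and remains empty for the remaining 8 symbols.
The final set ∅ contains no accepting state.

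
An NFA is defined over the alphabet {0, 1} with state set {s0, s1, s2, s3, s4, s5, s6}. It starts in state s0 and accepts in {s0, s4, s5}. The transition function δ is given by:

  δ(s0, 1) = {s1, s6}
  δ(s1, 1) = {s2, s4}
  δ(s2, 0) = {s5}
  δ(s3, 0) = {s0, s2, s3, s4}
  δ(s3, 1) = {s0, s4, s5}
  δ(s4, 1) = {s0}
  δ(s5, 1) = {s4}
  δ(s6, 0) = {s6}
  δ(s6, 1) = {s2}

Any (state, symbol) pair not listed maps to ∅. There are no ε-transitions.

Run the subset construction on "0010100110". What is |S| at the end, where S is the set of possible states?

Start in {s0}.
Read '0': s0→∅; now ∅.
The set is empty and remains empty for the remaining 9 symbols.
That set has 0 states.

0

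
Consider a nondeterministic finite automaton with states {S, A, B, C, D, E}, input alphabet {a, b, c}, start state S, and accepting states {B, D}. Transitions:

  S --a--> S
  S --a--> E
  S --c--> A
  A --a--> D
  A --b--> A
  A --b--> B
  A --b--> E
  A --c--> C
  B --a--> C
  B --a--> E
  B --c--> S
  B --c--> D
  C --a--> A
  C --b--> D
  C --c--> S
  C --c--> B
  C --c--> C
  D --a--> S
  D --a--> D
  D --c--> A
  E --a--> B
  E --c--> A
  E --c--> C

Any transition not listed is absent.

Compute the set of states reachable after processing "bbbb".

∅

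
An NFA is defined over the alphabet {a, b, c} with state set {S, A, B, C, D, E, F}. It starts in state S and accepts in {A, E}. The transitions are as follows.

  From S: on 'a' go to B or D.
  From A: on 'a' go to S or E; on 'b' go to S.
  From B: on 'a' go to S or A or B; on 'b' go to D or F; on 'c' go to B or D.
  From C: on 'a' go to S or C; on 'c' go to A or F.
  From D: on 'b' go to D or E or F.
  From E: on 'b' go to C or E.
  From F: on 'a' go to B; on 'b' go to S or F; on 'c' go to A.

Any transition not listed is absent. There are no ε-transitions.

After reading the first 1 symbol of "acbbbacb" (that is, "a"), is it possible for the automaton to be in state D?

Yes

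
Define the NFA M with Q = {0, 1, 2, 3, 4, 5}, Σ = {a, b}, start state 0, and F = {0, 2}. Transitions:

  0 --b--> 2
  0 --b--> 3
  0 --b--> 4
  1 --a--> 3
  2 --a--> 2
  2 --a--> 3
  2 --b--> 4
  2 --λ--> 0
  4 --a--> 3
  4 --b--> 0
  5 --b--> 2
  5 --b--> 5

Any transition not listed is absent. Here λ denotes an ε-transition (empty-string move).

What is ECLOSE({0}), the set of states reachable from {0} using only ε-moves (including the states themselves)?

Begin with {0}.
No ε-moves leave this set, so the closure equals the set itself.

{0}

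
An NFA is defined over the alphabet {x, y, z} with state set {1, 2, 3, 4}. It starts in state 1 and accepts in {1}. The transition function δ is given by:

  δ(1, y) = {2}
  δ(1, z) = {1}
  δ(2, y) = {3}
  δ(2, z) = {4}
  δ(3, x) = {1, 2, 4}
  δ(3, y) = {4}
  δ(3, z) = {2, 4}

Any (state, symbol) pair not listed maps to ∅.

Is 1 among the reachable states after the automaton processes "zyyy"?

Start in {1}.
Read 'z': {1} → {1}.
Read 'y': {1} → {2}.
Read 'y': {2} → {3}.
Read 'y': {3} → {4}.
State 1 is not in {4}.

No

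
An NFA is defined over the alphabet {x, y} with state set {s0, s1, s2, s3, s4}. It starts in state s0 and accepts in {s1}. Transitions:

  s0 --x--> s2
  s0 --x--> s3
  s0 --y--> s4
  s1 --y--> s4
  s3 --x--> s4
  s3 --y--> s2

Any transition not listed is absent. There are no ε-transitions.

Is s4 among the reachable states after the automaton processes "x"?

No

Start in {s0}.
Read 'x': {s0} → {s2, s3}.
State s4 is not in {s2, s3}.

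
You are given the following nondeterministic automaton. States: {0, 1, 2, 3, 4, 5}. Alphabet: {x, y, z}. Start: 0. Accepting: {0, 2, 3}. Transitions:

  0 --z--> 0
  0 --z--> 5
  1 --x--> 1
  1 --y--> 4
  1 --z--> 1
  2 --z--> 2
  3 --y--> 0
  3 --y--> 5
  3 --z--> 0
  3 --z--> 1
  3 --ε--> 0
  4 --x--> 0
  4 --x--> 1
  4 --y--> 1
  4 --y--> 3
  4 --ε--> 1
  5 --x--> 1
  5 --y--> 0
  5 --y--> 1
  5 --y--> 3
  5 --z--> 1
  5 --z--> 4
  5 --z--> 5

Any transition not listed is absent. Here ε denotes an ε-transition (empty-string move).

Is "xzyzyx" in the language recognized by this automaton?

No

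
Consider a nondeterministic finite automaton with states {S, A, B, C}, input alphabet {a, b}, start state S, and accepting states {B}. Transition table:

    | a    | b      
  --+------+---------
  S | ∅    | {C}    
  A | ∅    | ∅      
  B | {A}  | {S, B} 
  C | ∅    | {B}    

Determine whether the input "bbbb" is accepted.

Start in {S}.
Read 'b': S→{C}; now {C}.
Read 'b': C→{B}; now {B}.
Read 'b': B→{S, B}; now {S, B}.
Read 'b': S→{C}, B→{S, B}; now {S, B, C}.
The final set {S, B, C} contains the accepting state B.

Yes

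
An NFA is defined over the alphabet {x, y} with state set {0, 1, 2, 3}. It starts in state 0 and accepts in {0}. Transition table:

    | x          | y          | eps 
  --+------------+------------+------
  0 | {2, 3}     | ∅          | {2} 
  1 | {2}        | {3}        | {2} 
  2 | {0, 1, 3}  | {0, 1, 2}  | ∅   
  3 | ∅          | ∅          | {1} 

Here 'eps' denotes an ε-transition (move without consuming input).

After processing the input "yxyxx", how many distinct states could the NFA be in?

Start: ε-closure({0}) = {0, 2}.
Read 'y': {0, 2} → {0, 1, 2}.
Read 'x': {0, 1, 2} → {0, 1, 2, 3}.
Read 'y': {0, 1, 2, 3} → {0, 1, 2, 3}.
Read 'x': {0, 1, 2, 3} → {0, 1, 2, 3}.
Read 'x': {0, 1, 2, 3} → {0, 1, 2, 3}.
That set has 4 states.

4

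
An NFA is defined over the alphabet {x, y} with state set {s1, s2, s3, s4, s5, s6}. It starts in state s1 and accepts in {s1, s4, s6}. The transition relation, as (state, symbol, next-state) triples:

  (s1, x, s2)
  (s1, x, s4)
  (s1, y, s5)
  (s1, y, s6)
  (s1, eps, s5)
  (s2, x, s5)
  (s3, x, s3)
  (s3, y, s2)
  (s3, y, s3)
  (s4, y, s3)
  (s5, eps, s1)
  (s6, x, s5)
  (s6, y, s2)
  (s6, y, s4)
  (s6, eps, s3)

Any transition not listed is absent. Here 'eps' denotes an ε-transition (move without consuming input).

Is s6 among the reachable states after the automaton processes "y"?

Yes

Start: ε-closure({s1}) = {s1, s5}.
Read 'y': s1→{s5, s6}, s5→∅; union {s5, s6}; ε-closure = {s1, s3, s5, s6}.
State s6 is in {s1, s3, s5, s6}.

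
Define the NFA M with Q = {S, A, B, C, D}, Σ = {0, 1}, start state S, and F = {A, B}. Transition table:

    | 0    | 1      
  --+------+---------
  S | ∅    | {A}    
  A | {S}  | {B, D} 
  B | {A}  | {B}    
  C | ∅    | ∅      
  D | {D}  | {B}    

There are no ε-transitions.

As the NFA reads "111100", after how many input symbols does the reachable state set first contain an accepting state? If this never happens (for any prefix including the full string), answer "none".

1

Start in {S}.
Read '1': S→{A}; now {A}.
None of the earlier sets intersect F, but {A} does.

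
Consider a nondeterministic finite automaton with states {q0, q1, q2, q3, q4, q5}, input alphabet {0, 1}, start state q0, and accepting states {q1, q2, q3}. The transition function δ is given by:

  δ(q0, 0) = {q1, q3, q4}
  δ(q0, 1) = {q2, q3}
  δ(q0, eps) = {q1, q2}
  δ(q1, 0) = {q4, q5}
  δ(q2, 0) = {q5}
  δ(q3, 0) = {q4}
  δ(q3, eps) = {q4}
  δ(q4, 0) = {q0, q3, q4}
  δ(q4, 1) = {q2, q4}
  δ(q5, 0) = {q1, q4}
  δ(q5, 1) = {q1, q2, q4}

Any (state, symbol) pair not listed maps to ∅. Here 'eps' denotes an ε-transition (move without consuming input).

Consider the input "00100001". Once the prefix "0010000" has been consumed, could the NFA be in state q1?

Yes

Start: ε-closure({q0}) = {q0, q1, q2}.
Read '0': q0→{q1, q3, q4}, q1→{q4, q5}, q2→{q5}; now {q1, q3, q4, q5}.
Read '0': q1→{q4, q5}, q3→{q4}, q4→{q0, q3, q4}, q5→{q1, q4}; union {q0, q1, q3, q4, q5}; ε-closure = {q0, q1, q2, q3, q4, q5}.
Read '1': q0→{q2, q3}, q1→∅, q2→∅, q3→∅, q4→{q2, q4}, q5→{q1, q2, q4}; now {q1, q2, q3, q4}.
Read '0': q1→{q4, q5}, q2→{q5}, q3→{q4}, q4→{q0, q3, q4}; union {q0, q3, q4, q5}; ε-closure = {q0, q1, q2, q3, q4, q5}.
Read '0': q0→{q1, q3, q4}, q1→{q4, q5}, q2→{q5}, q3→{q4}, q4→{q0, q3, q4}, q5→{q1, q4}; union {q0, q1, q3, q4, q5}; ε-closure = {q0, q1, q2, q3, q4, q5}.
Read '0': q0→{q1, q3, q4}, q1→{q4, q5}, q2→{q5}, q3→{q4}, q4→{q0, q3, q4}, q5→{q1, q4}; union {q0, q1, q3, q4, q5}; ε-closure = {q0, q1, q2, q3, q4, q5}.
Read '0': q0→{q1, q3, q4}, q1→{q4, q5}, q2→{q5}, q3→{q4}, q4→{q0, q3, q4}, q5→{q1, q4}; union {q0, q1, q3, q4, q5}; ε-closure = {q0, q1, q2, q3, q4, q5}.
State q1 is in {q0, q1, q2, q3, q4, q5}.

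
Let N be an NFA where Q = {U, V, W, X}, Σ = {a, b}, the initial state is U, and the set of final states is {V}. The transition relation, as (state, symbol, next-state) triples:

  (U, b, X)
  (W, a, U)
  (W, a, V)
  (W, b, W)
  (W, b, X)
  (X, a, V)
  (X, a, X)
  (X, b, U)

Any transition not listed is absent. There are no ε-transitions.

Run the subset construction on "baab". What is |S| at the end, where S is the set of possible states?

1

Start in {U}.
Read 'b': {U} → {X}.
Read 'a': {X} → {V, X}.
Read 'a': {V, X} → {V, X}.
Read 'b': {V, X} → {U}.
That set has 1 state.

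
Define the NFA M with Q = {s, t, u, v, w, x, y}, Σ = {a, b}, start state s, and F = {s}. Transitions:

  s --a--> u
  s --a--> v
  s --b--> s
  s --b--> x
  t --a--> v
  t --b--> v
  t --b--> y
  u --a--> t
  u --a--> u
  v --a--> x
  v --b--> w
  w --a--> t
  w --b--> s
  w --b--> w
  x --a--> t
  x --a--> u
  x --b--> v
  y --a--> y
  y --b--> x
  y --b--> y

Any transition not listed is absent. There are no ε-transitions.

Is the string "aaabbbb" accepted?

Start in {s}.
Read 'a': {s} → {u, v}.
Read 'a': {u, v} → {t, u, x}.
Read 'a': {t, u, x} → {t, u, v}.
Read 'b': {t, u, v} → {v, w, y}.
Read 'b': {v, w, y} → {s, w, x, y}.
Read 'b': {s, w, x, y} → {s, v, w, x, y}.
Read 'b': {s, v, w, x, y} → {s, v, w, x, y}.
The final set {s, v, w, x, y} contains the accepting state s.

Yes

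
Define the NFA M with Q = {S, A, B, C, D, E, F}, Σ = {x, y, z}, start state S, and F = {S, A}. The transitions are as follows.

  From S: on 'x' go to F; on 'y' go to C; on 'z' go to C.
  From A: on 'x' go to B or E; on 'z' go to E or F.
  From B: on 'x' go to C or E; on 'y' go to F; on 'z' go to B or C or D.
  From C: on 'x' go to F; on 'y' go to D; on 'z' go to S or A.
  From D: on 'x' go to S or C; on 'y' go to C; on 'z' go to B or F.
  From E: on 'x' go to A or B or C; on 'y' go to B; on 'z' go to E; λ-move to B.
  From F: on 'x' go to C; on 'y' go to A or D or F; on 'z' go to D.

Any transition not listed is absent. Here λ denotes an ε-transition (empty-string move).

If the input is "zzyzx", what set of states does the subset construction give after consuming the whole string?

Start in {S}.
Read 'z': S→{C}; now {C}.
Read 'z': C→{S, A}; now {S, A}.
Read 'y': S→{C}, A→∅; now {C}.
Read 'z': C→{S, A}; now {S, A}.
Read 'x': S→{F}, A→{B, E}; now {B, E, F}.

{B, E, F}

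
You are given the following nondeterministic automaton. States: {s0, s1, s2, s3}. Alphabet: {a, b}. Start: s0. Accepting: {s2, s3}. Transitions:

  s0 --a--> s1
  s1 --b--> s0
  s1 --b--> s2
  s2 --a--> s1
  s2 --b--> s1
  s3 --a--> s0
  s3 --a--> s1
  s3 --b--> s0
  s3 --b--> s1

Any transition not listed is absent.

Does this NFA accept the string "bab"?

Start in {s0}.
Read 'b': s0→∅; now ∅.
The set is empty and remains empty for the remaining 2 symbols.
The final set ∅ contains no accepting state.

No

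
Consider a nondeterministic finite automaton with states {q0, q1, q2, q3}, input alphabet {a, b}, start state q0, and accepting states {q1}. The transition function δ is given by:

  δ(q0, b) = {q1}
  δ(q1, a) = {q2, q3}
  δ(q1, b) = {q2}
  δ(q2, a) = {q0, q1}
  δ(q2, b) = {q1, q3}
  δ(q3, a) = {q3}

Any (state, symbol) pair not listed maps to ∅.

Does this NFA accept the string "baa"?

Yes

Start in {q0}.
Read 'b': q0→{q1}; now {q1}.
Read 'a': q1→{q2, q3}; now {q2, q3}.
Read 'a': q2→{q0, q1}, q3→{q3}; now {q0, q1, q3}.
The final set {q0, q1, q3} contains the accepting state q1.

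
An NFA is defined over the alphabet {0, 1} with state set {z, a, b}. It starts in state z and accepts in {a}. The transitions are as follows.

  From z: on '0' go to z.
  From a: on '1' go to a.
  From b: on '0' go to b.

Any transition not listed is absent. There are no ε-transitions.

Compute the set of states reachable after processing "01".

Start in {z}.
Read '0': {z} → {z}.
Read '1': {z} → ∅.

∅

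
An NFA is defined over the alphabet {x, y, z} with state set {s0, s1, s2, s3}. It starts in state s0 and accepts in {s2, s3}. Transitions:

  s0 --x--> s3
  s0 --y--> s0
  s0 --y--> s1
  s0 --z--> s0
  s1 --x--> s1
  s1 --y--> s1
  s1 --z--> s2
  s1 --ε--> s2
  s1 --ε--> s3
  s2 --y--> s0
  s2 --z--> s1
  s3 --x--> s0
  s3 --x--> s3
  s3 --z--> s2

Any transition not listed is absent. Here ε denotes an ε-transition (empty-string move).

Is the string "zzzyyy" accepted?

Start in {s0}.
Read 'z': {s0} → {s0}.
Read 'z': {s0} → {s0}.
Read 'z': {s0} → {s0}.
Read 'y': {s0} → {s0, s1, s2, s3}.
Read 'y': {s0, s1, s2, s3} → {s0, s1, s2, s3}.
Read 'y': {s0, s1, s2, s3} → {s0, s1, s2, s3}.
The final set {s0, s1, s2, s3} contains the accepting states s2, s3.

Yes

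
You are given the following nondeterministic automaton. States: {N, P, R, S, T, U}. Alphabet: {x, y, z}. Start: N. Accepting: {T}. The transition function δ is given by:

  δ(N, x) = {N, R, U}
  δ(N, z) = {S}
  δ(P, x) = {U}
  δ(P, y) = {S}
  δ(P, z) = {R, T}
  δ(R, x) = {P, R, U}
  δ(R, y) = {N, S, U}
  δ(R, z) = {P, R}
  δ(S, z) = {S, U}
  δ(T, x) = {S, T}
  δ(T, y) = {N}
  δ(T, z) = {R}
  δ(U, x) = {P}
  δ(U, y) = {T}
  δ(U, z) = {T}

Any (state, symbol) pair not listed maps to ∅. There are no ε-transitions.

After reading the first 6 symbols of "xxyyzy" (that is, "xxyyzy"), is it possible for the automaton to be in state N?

Start in {N}.
Read 'x': {N} → {N, R, U}.
Read 'x': {N, R, U} → {N, P, R, U}.
Read 'y': {N, P, R, U} → {N, S, T, U}.
Read 'y': {N, S, T, U} → {N, T}.
Read 'z': {N, T} → {R, S}.
Read 'y': {R, S} → {N, S, U}.
State N is in {N, S, U}.

Yes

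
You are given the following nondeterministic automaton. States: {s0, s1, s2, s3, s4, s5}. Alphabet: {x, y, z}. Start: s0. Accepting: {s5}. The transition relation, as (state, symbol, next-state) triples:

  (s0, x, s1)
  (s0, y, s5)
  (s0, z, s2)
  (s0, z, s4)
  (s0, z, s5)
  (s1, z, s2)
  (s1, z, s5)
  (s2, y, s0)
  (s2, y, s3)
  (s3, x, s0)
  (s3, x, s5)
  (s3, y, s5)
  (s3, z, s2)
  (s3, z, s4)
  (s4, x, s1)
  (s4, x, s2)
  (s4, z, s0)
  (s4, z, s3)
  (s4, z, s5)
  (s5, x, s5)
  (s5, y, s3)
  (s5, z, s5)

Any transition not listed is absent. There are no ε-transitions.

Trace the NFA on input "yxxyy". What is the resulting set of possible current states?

Start in {s0}.
Read 'y': {s0} → {s5}.
Read 'x': {s5} → {s5}.
Read 'x': {s5} → {s5}.
Read 'y': {s5} → {s3}.
Read 'y': {s3} → {s5}.

{s5}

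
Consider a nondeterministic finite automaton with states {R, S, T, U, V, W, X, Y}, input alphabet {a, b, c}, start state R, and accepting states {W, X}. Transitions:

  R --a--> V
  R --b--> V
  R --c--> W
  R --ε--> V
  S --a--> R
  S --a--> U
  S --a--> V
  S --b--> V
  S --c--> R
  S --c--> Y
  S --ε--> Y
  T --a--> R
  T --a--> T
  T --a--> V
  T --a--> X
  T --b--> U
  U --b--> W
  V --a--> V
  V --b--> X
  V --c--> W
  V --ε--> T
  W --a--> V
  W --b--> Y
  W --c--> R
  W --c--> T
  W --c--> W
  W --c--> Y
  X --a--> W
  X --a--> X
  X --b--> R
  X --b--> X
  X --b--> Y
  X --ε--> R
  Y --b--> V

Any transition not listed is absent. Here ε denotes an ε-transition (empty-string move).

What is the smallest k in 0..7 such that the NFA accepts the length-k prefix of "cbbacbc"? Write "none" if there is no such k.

Start: ε-closure({R}) = {R, T, V}.
Read 'c': {R, T, V} → {W}.
None of the earlier sets intersect F, but {W} does.

1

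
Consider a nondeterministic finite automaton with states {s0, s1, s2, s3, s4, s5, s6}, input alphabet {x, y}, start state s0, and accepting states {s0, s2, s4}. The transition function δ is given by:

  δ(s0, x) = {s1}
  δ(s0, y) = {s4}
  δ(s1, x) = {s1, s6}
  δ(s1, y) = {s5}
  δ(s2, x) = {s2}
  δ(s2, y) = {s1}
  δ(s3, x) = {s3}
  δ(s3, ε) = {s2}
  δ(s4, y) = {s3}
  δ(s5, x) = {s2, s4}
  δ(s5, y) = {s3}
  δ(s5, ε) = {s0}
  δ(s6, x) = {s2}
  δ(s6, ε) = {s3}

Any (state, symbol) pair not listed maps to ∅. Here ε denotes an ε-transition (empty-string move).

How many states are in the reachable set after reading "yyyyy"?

Start in {s0}.
Read 'y': {s0} → {s4}.
Read 'y': {s4} → {s2, s3}.
Read 'y': {s2, s3} → {s1}.
Read 'y': {s1} → {s0, s5}.
Read 'y': {s0, s5} → {s2, s3, s4}.
That set has 3 states.

3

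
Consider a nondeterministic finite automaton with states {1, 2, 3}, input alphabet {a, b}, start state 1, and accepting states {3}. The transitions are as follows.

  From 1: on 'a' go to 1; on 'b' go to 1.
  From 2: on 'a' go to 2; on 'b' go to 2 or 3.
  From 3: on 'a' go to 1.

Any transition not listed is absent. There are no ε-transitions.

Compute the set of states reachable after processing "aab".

{1}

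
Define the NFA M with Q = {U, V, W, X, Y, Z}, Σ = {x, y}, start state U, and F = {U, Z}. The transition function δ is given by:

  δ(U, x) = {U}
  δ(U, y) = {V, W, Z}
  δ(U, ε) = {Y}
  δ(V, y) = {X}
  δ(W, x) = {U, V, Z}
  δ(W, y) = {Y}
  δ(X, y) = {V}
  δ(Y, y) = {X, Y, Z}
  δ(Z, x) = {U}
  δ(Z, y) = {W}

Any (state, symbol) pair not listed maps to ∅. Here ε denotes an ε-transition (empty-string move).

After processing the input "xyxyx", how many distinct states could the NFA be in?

4

Start: ε-closure({U}) = {U, Y}.
Read 'x': {U, Y} → {U, Y}.
Read 'y': {U, Y} → {V, W, X, Y, Z}.
Read 'x': {V, W, X, Y, Z} → {U, V, Y, Z}.
Read 'y': {U, V, Y, Z} → {V, W, X, Y, Z}.
Read 'x': {V, W, X, Y, Z} → {U, V, Y, Z}.
That set has 4 states.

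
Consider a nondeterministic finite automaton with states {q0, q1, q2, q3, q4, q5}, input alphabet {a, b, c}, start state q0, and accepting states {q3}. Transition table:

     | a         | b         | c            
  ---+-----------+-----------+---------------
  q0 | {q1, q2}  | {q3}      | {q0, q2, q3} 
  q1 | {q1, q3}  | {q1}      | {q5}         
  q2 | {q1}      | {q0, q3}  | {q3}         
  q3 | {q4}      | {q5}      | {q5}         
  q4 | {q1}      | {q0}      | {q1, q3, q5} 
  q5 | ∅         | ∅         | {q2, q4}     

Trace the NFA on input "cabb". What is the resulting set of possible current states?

{q1, q3, q5}

Start in {q0}.
Read 'c': q0→{q0, q2, q3}; now {q0, q2, q3}.
Read 'a': q0→{q1, q2}, q2→{q1}, q3→{q4}; now {q1, q2, q4}.
Read 'b': q1→{q1}, q2→{q0, q3}, q4→{q0}; now {q0, q1, q3}.
Read 'b': q0→{q3}, q1→{q1}, q3→{q5}; now {q1, q3, q5}.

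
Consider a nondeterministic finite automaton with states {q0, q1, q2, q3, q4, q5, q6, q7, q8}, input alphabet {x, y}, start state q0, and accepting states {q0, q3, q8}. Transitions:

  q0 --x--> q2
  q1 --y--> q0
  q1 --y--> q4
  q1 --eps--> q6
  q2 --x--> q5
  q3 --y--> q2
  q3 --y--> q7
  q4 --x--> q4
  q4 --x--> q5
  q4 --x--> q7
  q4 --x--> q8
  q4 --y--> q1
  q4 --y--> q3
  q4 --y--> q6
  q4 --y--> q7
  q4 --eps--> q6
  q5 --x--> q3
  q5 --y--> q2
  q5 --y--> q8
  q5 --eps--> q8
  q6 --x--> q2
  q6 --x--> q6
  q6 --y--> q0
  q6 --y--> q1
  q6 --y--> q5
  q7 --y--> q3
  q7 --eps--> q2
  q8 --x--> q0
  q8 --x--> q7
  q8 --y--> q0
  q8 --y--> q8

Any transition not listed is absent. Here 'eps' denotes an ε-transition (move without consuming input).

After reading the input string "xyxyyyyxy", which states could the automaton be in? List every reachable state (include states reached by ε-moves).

∅

Start in {q0}.
Read 'x': {q0} → {q2}.
Read 'y': {q2} → ∅.
The set is empty and remains empty for the remaining 7 symbols.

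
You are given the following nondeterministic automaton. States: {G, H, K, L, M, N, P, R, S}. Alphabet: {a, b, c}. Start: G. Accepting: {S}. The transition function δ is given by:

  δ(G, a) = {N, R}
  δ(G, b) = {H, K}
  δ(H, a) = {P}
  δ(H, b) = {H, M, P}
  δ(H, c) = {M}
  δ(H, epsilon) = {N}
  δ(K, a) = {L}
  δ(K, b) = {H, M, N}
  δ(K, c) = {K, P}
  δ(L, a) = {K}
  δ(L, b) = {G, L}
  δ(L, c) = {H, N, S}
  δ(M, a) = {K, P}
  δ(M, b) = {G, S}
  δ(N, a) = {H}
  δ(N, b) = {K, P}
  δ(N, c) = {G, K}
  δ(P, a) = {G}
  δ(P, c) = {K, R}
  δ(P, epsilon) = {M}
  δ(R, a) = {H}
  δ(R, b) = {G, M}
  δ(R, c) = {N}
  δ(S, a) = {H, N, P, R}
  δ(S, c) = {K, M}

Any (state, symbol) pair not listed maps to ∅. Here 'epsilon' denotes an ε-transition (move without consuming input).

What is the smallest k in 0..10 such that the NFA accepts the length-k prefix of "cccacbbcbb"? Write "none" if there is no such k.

Start in {G}.
Read 'c': G→∅; now ∅.
The set is empty and remains empty for the remaining 9 symbols.
No reachable set along the way intersects F.

none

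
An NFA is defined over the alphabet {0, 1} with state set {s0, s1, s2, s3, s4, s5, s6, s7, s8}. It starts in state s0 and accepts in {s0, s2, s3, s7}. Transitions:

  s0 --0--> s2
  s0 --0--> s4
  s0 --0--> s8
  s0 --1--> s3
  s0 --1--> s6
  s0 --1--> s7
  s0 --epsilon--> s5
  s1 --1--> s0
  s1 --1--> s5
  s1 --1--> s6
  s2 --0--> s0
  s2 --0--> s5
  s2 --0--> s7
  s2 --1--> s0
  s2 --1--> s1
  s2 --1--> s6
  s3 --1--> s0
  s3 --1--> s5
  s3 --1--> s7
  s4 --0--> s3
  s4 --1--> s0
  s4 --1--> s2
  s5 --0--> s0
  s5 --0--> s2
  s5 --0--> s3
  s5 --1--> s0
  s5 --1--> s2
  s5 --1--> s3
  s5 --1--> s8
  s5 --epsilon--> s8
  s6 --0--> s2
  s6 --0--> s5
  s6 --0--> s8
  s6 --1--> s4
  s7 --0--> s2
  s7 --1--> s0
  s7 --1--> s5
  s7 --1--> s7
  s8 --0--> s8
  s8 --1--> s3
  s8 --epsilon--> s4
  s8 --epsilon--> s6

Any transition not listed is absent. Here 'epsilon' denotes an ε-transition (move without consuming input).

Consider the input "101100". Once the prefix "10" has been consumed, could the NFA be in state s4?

Yes

Start: ε-closure({s0}) = {s0, s4, s5, s6, s8}.
Read '1': {s0, s4, s5, s6, s8} → {s0, s2, s3, s4, s5, s6, s7, s8}.
Read '0': {s0, s2, s3, s4, s5, s6, s7, s8} → {s0, s2, s3, s4, s5, s6, s7, s8}.
State s4 is in {s0, s2, s3, s4, s5, s6, s7, s8}.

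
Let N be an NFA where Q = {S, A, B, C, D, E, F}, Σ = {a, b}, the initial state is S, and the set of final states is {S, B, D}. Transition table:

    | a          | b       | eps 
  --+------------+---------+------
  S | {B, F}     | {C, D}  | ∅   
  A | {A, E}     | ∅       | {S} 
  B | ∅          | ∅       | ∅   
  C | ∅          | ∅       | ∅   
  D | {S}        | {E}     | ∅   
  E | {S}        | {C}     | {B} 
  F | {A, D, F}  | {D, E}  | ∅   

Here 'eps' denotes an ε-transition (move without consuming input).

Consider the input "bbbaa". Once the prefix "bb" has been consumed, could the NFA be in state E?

Yes

Start in {S}.
Read 'b': {S} → {C, D}.
Read 'b': {C, D} → {B, E}.
State E is in {B, E}.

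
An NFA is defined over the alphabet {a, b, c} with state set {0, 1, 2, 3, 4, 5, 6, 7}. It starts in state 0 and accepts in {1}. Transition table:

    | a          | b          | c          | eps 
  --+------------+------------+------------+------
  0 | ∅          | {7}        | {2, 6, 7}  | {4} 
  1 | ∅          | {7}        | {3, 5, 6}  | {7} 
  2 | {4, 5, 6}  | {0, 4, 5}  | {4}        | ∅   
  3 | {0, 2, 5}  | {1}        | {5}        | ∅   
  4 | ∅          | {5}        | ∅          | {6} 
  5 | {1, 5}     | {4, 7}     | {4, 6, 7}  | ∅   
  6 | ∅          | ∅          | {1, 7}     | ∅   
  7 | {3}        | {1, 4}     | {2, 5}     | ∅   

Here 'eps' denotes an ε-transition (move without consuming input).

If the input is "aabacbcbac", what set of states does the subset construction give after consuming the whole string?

∅

Start: ε-closure({0}) = {0, 4, 6}.
Read 'a': 0→∅, 4→∅, 6→∅; now ∅.
The set is empty and remains empty for the remaining 9 symbols.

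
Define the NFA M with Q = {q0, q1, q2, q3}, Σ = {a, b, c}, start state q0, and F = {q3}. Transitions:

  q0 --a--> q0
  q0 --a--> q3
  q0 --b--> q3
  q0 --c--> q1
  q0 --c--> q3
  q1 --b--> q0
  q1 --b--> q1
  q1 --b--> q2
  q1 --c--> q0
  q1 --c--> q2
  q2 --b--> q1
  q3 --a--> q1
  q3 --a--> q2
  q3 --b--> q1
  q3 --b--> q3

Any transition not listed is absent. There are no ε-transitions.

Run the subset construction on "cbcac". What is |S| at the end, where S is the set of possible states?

4

Start in {q0}.
Read 'c': q0→{q1, q3}; now {q1, q3}.
Read 'b': q1→{q0, q1, q2}, q3→{q1, q3}; now {q0, q1, q2, q3}.
Read 'c': q0→{q1, q3}, q1→{q0, q2}, q2→∅, q3→∅; now {q0, q1, q2, q3}.
Read 'a': q0→{q0, q3}, q1→∅, q2→∅, q3→{q1, q2}; now {q0, q1, q2, q3}.
Read 'c': q0→{q1, q3}, q1→{q0, q2}, q2→∅, q3→∅; now {q0, q1, q2, q3}.
That set has 4 states.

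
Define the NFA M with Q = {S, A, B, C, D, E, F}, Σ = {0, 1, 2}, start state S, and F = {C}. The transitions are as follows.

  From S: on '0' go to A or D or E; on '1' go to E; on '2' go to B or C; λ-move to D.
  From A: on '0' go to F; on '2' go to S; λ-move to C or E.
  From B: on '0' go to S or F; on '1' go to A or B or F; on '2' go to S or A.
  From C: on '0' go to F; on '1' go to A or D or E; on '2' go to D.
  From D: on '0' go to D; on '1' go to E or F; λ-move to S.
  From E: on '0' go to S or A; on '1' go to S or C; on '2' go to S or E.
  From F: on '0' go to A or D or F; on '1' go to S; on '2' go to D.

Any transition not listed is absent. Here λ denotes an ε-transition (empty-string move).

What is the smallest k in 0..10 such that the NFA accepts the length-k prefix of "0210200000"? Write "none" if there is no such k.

1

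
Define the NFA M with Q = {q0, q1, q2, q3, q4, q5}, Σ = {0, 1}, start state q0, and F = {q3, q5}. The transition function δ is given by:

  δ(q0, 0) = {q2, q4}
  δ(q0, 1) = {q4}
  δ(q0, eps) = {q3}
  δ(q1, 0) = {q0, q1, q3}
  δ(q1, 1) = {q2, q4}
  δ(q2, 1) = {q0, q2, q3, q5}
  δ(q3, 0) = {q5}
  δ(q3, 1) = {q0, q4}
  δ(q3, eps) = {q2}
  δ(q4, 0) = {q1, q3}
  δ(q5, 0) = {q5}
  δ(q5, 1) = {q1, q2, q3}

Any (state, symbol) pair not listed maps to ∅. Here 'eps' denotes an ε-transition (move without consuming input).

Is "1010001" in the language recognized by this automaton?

Yes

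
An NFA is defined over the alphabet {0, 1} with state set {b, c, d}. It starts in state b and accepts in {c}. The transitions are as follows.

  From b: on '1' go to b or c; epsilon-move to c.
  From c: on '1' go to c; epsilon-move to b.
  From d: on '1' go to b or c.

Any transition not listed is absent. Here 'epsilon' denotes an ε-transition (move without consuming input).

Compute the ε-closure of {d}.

Begin with {d}.
No ε-moves leave this set, so the closure equals the set itself.

{d}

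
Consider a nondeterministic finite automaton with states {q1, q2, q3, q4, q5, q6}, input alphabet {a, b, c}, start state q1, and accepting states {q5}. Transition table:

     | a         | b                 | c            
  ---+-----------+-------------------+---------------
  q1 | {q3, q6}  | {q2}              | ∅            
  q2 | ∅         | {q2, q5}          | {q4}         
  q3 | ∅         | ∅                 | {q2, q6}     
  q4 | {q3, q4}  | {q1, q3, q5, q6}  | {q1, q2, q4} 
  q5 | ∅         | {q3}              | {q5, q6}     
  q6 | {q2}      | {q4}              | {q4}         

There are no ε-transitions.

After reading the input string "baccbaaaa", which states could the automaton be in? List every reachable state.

∅

Start in {q1}.
Read 'b': q1→{q2}; now {q2}.
Read 'a': q2→∅; now ∅.
The set is empty and remains empty for the remaining 7 symbols.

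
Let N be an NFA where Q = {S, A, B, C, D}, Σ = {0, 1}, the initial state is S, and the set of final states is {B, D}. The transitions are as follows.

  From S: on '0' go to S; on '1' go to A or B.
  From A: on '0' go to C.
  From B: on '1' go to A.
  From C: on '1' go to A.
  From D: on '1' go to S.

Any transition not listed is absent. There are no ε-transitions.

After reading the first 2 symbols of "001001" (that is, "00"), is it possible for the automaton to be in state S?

Yes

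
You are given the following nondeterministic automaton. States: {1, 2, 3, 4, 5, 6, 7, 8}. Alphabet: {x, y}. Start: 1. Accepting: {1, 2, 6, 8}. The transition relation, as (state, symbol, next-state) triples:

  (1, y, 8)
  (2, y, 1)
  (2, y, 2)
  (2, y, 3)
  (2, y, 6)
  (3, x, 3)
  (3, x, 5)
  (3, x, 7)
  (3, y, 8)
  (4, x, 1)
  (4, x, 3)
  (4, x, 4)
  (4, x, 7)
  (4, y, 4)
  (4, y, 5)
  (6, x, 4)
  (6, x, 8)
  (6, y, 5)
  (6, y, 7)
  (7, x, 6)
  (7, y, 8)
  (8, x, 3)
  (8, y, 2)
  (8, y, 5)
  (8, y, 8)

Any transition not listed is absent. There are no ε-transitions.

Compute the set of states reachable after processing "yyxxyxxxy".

{5, 7, 8}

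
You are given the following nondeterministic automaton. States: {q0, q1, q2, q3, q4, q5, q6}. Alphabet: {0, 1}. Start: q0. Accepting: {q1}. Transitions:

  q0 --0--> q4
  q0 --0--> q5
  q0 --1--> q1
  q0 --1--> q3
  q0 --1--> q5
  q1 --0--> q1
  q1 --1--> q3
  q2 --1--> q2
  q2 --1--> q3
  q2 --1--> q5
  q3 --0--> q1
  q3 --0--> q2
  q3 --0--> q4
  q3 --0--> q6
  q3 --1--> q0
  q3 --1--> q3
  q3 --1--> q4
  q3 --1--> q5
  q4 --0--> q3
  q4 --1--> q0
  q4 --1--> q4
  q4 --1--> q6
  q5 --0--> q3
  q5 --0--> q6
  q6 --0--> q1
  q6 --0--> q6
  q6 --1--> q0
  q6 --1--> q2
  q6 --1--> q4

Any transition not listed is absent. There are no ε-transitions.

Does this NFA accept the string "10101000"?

Yes

Start in {q0}.
Read '1': {q0} → {q1, q3, q5}.
Read '0': {q1, q3, q5} → {q1, q2, q3, q4, q6}.
Read '1': {q1, q2, q3, q4, q6} → {q0, q2, q3, q4, q5, q6}.
Read '0': {q0, q2, q3, q4, q5, q6} → {q1, q2, q3, q4, q5, q6}.
Read '1': {q1, q2, q3, q4, q5, q6} → {q0, q2, q3, q4, q5, q6}.
Read '0': {q0, q2, q3, q4, q5, q6} → {q1, q2, q3, q4, q5, q6}.
Read '0': {q1, q2, q3, q4, q5, q6} → {q1, q2, q3, q4, q6}.
Read '0': {q1, q2, q3, q4, q6} → {q1, q2, q3, q4, q6}.
The final set {q1, q2, q3, q4, q6} contains the accepting state q1.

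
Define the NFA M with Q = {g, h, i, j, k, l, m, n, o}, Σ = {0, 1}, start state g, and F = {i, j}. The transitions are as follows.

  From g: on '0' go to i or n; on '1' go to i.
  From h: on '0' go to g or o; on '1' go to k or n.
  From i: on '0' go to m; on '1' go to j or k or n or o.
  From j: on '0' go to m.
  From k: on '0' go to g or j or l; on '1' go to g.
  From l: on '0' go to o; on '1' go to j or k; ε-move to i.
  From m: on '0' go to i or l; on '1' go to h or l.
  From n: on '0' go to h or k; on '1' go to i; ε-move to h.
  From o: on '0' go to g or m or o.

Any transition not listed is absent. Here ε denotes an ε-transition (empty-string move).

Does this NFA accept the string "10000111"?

Yes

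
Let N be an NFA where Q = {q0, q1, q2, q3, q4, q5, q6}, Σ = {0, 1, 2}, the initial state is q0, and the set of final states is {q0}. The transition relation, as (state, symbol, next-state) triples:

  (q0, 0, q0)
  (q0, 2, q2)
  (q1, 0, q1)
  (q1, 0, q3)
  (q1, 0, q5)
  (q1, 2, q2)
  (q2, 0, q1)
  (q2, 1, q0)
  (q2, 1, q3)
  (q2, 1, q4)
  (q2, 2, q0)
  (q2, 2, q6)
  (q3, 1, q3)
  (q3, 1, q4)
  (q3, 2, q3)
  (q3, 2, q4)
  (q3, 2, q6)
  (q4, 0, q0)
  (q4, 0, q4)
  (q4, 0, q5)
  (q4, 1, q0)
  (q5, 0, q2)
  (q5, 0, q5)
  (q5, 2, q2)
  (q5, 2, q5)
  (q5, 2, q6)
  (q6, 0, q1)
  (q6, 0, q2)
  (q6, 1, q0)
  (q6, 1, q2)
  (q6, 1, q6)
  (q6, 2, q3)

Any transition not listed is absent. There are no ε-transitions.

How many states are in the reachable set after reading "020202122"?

4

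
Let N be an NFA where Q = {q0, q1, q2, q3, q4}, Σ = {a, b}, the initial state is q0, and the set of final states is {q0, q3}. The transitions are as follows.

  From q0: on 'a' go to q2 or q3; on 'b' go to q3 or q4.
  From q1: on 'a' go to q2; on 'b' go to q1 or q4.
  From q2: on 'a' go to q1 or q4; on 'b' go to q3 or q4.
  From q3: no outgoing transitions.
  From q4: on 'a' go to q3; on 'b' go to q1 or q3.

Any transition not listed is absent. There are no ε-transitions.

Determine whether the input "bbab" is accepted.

Yes

Start in {q0}.
Read 'b': q0→{q3, q4}; now {q3, q4}.
Read 'b': q3→∅, q4→{q1, q3}; now {q1, q3}.
Read 'a': q1→{q2}, q3→∅; now {q2}.
Read 'b': q2→{q3, q4}; now {q3, q4}.
The final set {q3, q4} contains the accepting state q3.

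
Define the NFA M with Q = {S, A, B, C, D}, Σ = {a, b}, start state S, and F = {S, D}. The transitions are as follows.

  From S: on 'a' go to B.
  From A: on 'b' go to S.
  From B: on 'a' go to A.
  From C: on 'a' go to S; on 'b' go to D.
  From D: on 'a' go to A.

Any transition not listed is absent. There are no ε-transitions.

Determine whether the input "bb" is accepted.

No

Start in {S}.
Read 'b': S→∅; now ∅.
The set is empty and remains empty for the remaining 1 symbol.
The final set ∅ contains no accepting state.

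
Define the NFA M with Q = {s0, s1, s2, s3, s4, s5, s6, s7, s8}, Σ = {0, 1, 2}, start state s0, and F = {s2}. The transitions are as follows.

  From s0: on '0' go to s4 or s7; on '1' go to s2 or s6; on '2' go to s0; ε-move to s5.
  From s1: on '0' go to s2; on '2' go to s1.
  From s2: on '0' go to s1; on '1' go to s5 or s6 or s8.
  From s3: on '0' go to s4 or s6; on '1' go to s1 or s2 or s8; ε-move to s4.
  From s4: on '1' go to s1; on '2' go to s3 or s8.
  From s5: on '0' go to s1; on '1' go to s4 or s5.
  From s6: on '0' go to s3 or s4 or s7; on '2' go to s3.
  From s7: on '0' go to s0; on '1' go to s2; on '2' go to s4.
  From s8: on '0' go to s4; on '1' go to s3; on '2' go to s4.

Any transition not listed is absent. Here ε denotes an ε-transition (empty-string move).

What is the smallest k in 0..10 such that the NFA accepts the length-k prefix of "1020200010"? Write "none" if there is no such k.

1

Start: ε-closure({s0}) = {s0, s5}.
Read '1': s0→{s2, s6}, s5→{s4, s5}; now {s2, s4, s5, s6}.
None of the earlier sets intersect F, but {s2, s4, s5, s6} does.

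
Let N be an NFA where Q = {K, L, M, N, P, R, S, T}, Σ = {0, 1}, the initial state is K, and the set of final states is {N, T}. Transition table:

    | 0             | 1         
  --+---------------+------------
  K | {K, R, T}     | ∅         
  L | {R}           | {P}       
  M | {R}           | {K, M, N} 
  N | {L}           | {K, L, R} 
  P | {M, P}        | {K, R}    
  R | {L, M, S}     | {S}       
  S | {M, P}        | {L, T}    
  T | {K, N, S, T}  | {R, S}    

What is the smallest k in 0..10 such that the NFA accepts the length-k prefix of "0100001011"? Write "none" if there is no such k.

Start in {K}.
Read '0': {K} → {K, R, T}.
None of the earlier sets intersect F, but {K, R, T} does.

1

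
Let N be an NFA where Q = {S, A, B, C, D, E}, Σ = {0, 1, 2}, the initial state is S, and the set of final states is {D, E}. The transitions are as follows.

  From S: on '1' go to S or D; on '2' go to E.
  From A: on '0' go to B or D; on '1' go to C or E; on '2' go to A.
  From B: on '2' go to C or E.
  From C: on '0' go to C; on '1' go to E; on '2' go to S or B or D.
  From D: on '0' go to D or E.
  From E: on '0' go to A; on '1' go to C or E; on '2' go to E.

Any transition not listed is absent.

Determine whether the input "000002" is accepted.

Start in {S}.
Read '0': S→∅; now ∅.
The set is empty and remains empty for the remaining 5 symbols.
The final set ∅ contains no accepting state.

No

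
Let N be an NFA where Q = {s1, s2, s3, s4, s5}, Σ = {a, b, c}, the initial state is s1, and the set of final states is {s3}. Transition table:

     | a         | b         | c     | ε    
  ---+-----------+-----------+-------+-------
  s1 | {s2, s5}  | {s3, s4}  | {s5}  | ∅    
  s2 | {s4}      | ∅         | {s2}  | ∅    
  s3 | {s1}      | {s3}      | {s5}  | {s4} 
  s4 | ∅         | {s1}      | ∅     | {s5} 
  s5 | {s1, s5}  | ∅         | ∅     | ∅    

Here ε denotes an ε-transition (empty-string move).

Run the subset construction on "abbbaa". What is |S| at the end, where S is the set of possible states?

0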